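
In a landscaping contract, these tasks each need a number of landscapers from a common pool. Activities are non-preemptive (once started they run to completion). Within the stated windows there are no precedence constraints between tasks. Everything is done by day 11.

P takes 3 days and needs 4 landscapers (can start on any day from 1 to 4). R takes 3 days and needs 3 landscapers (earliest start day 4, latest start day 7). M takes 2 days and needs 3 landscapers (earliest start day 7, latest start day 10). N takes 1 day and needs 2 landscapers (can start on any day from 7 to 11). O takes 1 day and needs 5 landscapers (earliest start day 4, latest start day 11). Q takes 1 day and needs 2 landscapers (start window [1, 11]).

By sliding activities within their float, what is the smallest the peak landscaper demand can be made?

5

Early-start (P@1, R@4, M@7, N@7, O@4, Q@1) gives peak 8: d1:6  d2:4  d3:4  d4:8  d5:3  d6:3  d7:5  d8:3  d9:0  d10:0  d11:0.
Shift O→9, Q→4.
Schedule P@1, R@4, M@7, N@7, O@9, Q@4: d1:4  d2:4  d3:4  d4:5  d5:3  d6:3  d7:5  d8:3  d9:5  d10:0  d11:0 — peak 5.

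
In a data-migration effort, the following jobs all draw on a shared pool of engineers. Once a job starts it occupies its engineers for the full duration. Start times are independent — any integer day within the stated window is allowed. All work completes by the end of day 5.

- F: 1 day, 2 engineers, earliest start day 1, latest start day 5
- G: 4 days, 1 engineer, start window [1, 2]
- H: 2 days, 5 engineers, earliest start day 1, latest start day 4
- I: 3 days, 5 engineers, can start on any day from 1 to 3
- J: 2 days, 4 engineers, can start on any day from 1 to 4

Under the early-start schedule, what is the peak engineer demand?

Early-start schedule: F@1, G@1, H@1, I@1, J@1.
Load per day: day 1: 17, day 2: 15, day 3: 6, day 4: 1, day 5: 0.
Peak is 17.

17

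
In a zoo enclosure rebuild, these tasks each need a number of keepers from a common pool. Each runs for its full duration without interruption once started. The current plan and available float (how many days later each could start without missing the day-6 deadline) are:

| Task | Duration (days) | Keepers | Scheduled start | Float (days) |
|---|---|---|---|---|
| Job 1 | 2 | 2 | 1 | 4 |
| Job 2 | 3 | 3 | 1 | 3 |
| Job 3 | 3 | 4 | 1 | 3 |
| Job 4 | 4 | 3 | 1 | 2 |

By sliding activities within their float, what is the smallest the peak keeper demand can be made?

7

Early-start (Job 1@1, Job 2@1, Job 3@1, Job 4@1) gives peak 12: d1:12  d2:12  d3:10  d4:3  d5:0  d6:0.
Shift Job 3→4, Job 4→3.
Schedule Job 1@1, Job 2@1, Job 3@4, Job 4@3: d1:5  d2:5  d3:6  d4:7  d5:7  d6:7 — peak 7.
Total keeper-days = 37 over 6 days ⇒ peak ≥ ⌈37/6⌉ = 7, so 7 is optimal.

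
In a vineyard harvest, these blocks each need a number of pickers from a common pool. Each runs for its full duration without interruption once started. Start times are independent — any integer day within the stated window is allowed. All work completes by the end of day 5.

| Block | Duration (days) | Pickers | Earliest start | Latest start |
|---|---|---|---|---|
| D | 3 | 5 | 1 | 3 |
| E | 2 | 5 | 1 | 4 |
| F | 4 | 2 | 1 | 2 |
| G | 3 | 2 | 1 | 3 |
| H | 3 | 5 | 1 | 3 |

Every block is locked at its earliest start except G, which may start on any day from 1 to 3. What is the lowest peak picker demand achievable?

17

G@1: d1:19  d2:19  d3:14  d4:2  d5:0 → peak 19
G@2: d1:17  d2:19  d3:14  d4:4  d5:0 → peak 19
G@3: d1:17  d2:17  d3:14  d4:4  d5:2 → peak 17
Best is G@3, peak 17.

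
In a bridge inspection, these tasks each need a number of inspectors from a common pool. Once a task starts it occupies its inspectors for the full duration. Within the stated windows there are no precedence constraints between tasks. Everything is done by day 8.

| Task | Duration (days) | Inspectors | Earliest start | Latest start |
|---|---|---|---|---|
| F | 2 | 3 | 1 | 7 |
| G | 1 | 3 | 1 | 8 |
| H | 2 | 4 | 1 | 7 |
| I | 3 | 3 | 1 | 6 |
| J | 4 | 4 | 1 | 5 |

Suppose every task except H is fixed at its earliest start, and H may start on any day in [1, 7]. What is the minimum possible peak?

13

H@1: d1:17  d2:14  d3:7  d4:4  d5:0  d6:0  d7:0  d8:0 → peak 17
H@2: d1:13  d2:14  d3:11  d4:4  d5:0  d6:0  d7:0  d8:0 → peak 14
H@3: d1:13  d2:10  d3:11  d4:8  d5:0  d6:0  d7:0  d8:0 → peak 13
H@4: d1:13  d2:10  d3:7  d4:8  d5:4  d6:0  d7:0  d8:0 → peak 13
H@5: d1:13  d2:10  d3:7  d4:4  d5:4  d6:4  d7:0  d8:0 → peak 13
H@6: d1:13  d2:10  d3:7  d4:4  d5:0  d6:4  d7:4  d8:0 → peak 13
H@7: d1:13  d2:10  d3:7  d4:4  d5:0  d6:0  d7:4  d8:4 → peak 13
Best is H@3, peak 13.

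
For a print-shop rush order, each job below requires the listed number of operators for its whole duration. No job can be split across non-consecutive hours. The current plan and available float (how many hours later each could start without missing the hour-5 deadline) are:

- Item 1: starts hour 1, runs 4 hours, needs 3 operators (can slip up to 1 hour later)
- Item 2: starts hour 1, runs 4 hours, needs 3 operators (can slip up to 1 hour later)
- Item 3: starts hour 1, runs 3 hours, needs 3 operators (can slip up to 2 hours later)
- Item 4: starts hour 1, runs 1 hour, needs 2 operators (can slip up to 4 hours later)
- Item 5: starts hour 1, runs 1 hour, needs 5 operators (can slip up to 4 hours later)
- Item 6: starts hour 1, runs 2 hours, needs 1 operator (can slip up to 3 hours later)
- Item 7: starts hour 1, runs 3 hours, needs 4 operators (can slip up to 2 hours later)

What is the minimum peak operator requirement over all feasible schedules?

13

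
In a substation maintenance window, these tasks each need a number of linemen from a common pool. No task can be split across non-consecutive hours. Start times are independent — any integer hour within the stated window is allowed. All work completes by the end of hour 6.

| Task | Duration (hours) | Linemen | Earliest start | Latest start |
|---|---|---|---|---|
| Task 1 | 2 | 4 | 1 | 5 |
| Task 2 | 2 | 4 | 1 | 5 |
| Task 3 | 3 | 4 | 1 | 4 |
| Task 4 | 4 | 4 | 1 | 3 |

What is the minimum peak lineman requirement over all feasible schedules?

Early-start (Task 1@1, Task 2@1, Task 3@1, Task 4@1) gives peak 16: h1:16  h2:16  h3:8  h4:4  h5:0  h6:0.
Shift Task 3→3, Task 4→3.
Schedule Task 1@1, Task 2@1, Task 3@3, Task 4@3: h1:8  h2:8  h3:8  h4:8  h5:8  h6:4 — peak 8.
Total lineman-hours = 44 over 6 hours ⇒ peak ≥ ⌈44/6⌉ = 8, so 8 is optimal.

8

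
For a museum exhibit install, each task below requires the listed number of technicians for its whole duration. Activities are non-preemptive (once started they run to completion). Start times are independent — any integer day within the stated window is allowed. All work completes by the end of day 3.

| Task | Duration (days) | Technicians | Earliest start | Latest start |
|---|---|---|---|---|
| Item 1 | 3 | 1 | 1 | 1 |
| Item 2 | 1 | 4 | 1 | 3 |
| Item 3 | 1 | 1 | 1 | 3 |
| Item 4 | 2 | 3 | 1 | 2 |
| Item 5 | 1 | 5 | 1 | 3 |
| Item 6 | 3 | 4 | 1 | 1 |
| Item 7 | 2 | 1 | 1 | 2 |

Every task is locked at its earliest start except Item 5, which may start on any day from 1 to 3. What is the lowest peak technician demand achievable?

14

Item 5@1: d1:19  d2:9  d3:5 → peak 19
Item 5@2: d1:14  d2:14  d3:5 → peak 14
Item 5@3: d1:14  d2:9  d3:10 → peak 14
Best is Item 5@2, peak 14.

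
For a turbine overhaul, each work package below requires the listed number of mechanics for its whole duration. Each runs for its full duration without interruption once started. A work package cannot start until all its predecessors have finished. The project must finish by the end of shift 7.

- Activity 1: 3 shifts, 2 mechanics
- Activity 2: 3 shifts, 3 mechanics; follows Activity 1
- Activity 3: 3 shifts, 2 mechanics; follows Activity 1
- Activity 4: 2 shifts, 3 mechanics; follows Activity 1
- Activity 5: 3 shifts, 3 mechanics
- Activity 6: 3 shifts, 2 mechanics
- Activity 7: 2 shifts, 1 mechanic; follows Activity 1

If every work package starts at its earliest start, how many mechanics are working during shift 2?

At early start, shift 2 has: Activity 1, Activity 5, Activity 6.
Demand: 2 + 3 + 2 = 7.

7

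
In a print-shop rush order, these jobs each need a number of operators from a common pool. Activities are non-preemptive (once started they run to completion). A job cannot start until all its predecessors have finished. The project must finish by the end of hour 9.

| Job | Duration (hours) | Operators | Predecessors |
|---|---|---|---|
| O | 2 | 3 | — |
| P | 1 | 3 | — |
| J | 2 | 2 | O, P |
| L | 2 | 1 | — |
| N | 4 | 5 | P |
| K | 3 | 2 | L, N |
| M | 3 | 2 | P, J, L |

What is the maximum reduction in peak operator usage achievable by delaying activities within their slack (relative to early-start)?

2

Early-start peak: h1:7  h2:9  h3:7  h4:7  h5:7  h6:4  h7:4  h8:2  h9:0 ⇒ 9.
Leveled (O@1, P@1, J@3, L@1, N@3, K@7, M@5): h1:7  h2:4  h3:7  h4:7  h5:7  h6:7  h7:4  h8:2  h9:2 ⇒ 7.
Reduction 9 − 7 = 2.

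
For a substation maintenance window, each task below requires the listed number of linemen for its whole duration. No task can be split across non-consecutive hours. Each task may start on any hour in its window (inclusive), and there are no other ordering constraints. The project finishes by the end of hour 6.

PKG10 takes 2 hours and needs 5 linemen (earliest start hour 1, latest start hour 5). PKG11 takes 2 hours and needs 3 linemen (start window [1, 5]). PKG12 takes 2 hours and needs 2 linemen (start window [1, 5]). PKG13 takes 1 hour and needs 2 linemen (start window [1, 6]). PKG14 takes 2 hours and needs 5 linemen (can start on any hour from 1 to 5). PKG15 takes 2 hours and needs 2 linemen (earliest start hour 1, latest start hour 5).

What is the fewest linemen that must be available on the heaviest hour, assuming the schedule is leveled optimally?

7

Early-start (PKG10@1, PKG11@1, PKG12@1, PKG13@1, PKG14@1, PKG15@1) gives peak 19: h1:19  h2:17  h3:0  h4:0  h5:0  h6:0.
Shift PKG11→3, PKG13→3, PKG14→5, PKG15→3.
Schedule PKG10@1, PKG11@3, PKG12@1, PKG13@3, PKG14@5, PKG15@3: h1:7  h2:7  h3:7  h4:5  h5:5  h6:5 — peak 7.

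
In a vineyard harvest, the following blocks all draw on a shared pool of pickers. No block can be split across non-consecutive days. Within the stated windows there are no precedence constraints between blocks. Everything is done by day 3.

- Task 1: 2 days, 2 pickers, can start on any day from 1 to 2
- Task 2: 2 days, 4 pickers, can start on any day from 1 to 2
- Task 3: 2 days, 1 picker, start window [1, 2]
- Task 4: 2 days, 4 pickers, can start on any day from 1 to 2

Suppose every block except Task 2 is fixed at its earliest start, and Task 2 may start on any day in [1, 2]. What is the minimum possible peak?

11

Task 2@1: d1:11  d2:11  d3:0 → peak 11
Task 2@2: d1:7  d2:11  d3:4 → peak 11
Best is Task 2@1, peak 11.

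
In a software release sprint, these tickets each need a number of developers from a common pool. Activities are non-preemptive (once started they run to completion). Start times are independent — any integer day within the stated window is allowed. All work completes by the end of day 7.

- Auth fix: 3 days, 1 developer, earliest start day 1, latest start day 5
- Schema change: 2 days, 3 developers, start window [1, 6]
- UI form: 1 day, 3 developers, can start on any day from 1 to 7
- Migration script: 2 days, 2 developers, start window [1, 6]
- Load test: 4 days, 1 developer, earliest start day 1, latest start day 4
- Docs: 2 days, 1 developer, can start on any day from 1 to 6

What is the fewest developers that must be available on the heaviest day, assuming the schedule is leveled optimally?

4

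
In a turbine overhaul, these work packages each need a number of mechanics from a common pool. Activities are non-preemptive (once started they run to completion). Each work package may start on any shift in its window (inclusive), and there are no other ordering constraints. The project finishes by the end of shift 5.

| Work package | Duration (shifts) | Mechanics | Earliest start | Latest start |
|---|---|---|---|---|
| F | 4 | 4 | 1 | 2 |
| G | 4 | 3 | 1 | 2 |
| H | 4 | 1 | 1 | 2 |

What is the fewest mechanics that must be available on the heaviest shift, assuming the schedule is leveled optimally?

Schedule F@1, G@1, H@1: s1:8  s2:8  s3:8  s4:8  s5:0 — peak 8.
No arrangement of the 8 feasible schedules does better.

8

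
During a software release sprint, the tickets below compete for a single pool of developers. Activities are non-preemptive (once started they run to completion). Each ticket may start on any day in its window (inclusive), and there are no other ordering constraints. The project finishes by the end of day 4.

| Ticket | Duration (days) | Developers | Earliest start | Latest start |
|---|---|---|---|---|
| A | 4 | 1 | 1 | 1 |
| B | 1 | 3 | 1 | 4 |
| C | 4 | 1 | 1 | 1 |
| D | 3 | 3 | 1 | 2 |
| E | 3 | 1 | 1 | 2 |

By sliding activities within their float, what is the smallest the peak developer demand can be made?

Early-start (A@1, B@1, C@1, D@1, E@1) gives peak 9: d1:9  d2:6  d3:6  d4:2.
Shift D→2.
Schedule A@1, B@1, C@1, D@2, E@1: d1:6  d2:6  d3:6  d4:5 — peak 6.
Total developer-days = 23 over 4 days ⇒ peak ≥ ⌈23/4⌉ = 6, so 6 is optimal.

6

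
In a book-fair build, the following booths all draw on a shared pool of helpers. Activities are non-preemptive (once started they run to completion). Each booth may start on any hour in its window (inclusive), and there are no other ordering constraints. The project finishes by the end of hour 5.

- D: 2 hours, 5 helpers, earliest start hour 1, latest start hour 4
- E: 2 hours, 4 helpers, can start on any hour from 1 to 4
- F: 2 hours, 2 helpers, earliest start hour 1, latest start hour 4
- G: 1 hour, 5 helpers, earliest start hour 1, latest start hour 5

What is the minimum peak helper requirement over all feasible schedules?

6

Early-start (D@1, E@1, F@1, G@1) gives peak 16: h1:16  h2:11  h3:0  h4:0  h5:0.
Shift E→3, F→3, G→5.
Schedule D@1, E@3, F@3, G@5: h1:5  h2:5  h3:6  h4:6  h5:5 — peak 6.
Total helper-hours = 27 over 5 hours ⇒ peak ≥ ⌈27/5⌉ = 6, so 6 is optimal.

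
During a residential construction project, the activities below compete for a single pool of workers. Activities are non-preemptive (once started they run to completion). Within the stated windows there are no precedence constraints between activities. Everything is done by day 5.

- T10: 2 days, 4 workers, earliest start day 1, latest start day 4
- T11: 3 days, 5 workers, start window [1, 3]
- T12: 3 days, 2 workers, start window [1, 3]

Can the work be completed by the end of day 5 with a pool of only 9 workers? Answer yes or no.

yes

Schedule T10@1, T11@3, T12@1: d1:6  d2:6  d3:7  d4:5  d5:5 — peak 7 ≤ 9.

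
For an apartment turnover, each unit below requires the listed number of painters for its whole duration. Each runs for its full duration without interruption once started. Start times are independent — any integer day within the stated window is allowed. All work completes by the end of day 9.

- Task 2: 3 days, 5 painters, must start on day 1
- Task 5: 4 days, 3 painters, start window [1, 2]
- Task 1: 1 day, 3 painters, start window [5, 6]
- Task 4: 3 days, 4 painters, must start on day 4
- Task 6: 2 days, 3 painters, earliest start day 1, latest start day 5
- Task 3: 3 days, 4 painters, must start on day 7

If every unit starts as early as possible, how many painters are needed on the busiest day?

11

Early-start schedule: Task 2@1, Task 5@1, Task 1@5, Task 4@4, Task 6@1, Task 3@7.
Load per day: day 1: 11, day 2: 11, day 3: 8, day 4: 7, day 5: 7, day 6: 4, day 7: 4, day 8: 4, day 9: 4.
Peak is 11.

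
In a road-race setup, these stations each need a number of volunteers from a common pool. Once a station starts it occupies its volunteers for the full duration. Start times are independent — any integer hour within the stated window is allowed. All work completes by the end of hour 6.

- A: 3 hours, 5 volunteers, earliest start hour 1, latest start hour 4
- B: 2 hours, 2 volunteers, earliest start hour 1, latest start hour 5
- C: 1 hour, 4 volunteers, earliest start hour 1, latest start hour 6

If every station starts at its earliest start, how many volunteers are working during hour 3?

5

At early start, hour 3 has: A.
Demand: 5 = 5.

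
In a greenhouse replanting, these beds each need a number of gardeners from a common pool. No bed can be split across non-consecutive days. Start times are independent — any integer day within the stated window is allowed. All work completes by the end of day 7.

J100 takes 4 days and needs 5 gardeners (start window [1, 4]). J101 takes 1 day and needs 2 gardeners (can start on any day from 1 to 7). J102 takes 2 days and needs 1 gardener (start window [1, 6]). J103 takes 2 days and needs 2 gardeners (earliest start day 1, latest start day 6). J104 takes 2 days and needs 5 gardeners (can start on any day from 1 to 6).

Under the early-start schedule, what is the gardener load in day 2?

At early start, day 2 has: J100, J102, J103, J104.
Demand: 5 + 1 + 2 + 5 = 13.

13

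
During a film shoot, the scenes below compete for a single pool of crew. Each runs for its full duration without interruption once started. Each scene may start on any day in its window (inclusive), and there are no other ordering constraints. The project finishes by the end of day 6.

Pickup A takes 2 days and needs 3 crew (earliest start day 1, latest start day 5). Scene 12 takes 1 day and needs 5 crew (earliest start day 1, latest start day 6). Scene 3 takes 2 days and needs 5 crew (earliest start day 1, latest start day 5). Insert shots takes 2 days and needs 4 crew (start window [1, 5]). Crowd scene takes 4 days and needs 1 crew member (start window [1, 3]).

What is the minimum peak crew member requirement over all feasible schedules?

Early-start (Pickup A@1, Scene 12@1, Scene 3@1, Insert shots@1, Crowd scene@1) gives peak 18: d1:18  d2:13  d3:1  d4:1  d5:0  d6:0.
Shift Scene 12→3, Scene 3→4, Crowd scene→3.
Schedule Pickup A@1, Scene 12@3, Scene 3@4, Insert shots@1, Crowd scene@3: d1:7  d2:7  d3:6  d4:6  d5:6  d6:1 — peak 7.

7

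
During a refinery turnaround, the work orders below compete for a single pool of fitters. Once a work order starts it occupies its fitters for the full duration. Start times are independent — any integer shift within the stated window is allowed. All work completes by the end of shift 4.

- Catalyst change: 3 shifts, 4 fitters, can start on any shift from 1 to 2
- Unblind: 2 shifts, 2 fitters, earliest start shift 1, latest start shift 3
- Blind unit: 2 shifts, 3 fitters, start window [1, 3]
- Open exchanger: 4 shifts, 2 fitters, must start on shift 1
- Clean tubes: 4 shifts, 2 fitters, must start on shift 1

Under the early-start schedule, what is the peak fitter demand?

13

Early-start schedule: Catalyst change@1, Unblind@1, Blind unit@1, Open exchanger@1, Clean tubes@1.
Load per shift: shift 1: 13, shift 2: 13, shift 3: 8, shift 4: 4.
Peak is 13.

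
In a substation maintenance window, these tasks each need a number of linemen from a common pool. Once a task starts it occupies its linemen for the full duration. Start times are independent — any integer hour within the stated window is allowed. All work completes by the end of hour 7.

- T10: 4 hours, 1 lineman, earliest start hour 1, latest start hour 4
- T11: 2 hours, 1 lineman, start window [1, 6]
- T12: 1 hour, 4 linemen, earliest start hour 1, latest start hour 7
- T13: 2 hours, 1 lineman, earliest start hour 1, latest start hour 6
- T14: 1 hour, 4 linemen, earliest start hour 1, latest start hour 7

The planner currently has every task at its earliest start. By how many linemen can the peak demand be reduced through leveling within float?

Early-start peak: h1:11  h2:3  h3:1  h4:1  h5:0  h6:0  h7:0 ⇒ 11.
Leveled (T10@1, T11@1, T12@5, T13@1, T14@6): h1:3  h2:3  h3:1  h4:1  h5:4  h6:4  h7:0 ⇒ 4.
Reduction 11 − 4 = 7.

7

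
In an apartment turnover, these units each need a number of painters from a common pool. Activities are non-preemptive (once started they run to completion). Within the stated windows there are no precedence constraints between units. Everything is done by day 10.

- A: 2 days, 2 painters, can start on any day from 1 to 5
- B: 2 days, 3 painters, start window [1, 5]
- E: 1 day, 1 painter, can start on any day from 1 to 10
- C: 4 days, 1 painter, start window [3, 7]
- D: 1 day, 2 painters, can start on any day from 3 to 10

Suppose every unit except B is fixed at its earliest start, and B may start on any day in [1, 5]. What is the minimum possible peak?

B@1: d1:6  d2:5  d3:3  d4:1  d5:1  d6:1  d7:0  d8:0  d9:0  d10:0 → peak 6
B@2: d1:3  d2:5  d3:6  d4:1  d5:1  d6:1  d7:0  d8:0  d9:0  d10:0 → peak 6
B@3: d1:3  d2:2  d3:6  d4:4  d5:1  d6:1  d7:0  d8:0  d9:0  d10:0 → peak 6
B@4: d1:3  d2:2  d3:3  d4:4  d5:4  d6:1  d7:0  d8:0  d9:0  d10:0 → peak 4
B@5: d1:3  d2:2  d3:3  d4:1  d5:4  d6:4  d7:0  d8:0  d9:0  d10:0 → peak 4
Best is B@4, peak 4.

4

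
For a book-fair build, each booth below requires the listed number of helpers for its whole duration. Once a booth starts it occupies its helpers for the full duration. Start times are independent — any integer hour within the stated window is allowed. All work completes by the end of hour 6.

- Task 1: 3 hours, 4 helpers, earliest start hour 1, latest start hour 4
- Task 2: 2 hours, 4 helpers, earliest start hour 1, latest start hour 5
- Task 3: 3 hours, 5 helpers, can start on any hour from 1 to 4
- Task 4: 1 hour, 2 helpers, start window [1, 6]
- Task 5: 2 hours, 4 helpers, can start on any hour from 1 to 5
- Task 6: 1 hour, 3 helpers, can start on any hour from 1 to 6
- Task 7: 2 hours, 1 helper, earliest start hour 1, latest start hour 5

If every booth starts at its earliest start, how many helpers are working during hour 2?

At early start, hour 2 has: Task 1, Task 2, Task 3, Task 5, Task 7.
Demand: 4 + 4 + 5 + 4 + 1 = 18.

18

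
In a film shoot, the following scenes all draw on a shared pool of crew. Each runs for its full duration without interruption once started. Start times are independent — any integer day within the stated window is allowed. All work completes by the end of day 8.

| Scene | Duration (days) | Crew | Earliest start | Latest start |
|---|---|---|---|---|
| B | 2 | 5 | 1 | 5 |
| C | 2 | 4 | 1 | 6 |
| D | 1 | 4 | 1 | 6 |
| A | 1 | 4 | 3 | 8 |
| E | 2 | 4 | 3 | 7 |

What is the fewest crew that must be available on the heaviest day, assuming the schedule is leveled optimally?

5

Early-start (B@1, C@1, D@1, A@3, E@3) gives peak 13: d1:13  d2:9  d3:8  d4:4  d5:0  d6:0  d7:0  d8:0.
Shift C→3, D→5, A→6, E→7.
Schedule B@1, C@3, D@5, A@6, E@7: d1:5  d2:5  d3:4  d4:4  d5:4  d6:4  d7:4  d8:4 — peak 5.
Total crew member-days = 34 over 8 days ⇒ peak ≥ ⌈34/8⌉ = 5, so 5 is optimal.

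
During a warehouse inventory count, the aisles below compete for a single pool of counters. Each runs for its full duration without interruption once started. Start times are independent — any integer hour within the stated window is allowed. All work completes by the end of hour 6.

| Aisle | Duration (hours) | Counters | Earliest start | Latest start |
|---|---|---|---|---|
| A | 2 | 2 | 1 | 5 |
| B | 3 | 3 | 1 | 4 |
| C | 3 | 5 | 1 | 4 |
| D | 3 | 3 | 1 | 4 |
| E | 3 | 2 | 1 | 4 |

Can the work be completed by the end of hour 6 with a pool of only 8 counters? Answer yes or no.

Schedule A@1, B@1, C@4, D@1, E@3: h1:8  h2:8  h3:8  h4:7  h5:7  h6:5 — peak 8 ≤ 8.

yes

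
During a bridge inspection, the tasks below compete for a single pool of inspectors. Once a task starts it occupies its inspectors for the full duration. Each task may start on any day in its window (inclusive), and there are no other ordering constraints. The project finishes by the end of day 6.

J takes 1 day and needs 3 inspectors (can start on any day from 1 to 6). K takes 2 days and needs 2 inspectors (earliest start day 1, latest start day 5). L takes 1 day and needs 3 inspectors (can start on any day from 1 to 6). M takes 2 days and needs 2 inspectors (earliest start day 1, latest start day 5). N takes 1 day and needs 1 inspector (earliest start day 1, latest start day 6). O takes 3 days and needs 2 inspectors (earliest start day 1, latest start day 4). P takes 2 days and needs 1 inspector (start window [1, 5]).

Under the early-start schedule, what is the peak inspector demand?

Early-start schedule: J@1, K@1, L@1, M@1, N@1, O@1, P@1.
Load per day: day 1: 14, day 2: 7, day 3: 2, day 4: 0, day 5: 0, day 6: 0.
Peak is 14.

14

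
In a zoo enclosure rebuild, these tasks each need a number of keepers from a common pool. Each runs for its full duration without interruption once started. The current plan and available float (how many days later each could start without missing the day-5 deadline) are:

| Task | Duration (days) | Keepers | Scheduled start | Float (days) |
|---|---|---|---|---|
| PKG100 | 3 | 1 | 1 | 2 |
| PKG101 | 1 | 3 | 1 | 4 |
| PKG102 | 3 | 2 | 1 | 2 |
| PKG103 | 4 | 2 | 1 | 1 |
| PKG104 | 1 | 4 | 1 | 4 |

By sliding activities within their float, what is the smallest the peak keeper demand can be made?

5

Early-start (PKG100@1, PKG101@1, PKG102@1, PKG103@1, PKG104@1) gives peak 12: d1:12  d2:5  d3:5  d4:2  d5:0.
Shift PKG101→4, PKG104→5.
Schedule PKG100@1, PKG101@4, PKG102@1, PKG103@1, PKG104@5: d1:5  d2:5  d3:5  d4:5  d5:4 — peak 5.
Total keeper-days = 24 over 5 days ⇒ peak ≥ ⌈24/5⌉ = 5, so 5 is optimal.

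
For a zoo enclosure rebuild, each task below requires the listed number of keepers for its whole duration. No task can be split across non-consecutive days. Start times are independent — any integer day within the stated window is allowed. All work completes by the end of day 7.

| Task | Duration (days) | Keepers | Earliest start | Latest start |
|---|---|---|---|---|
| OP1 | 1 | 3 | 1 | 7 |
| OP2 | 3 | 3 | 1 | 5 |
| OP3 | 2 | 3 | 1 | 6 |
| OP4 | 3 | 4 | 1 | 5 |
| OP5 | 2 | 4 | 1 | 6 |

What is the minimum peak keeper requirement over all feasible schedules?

Early-start (OP1@1, OP2@1, OP3@1, OP4@1, OP5@1) gives peak 17: d1:17  d2:14  d3:7  d4:0  d5:0  d6:0  d7:0.
Shift OP3→4, OP4→2, OP5→5.
Schedule OP1@1, OP2@1, OP3@4, OP4@2, OP5@5: d1:6  d2:7  d3:7  d4:7  d5:7  d6:4  d7:0 — peak 7.

7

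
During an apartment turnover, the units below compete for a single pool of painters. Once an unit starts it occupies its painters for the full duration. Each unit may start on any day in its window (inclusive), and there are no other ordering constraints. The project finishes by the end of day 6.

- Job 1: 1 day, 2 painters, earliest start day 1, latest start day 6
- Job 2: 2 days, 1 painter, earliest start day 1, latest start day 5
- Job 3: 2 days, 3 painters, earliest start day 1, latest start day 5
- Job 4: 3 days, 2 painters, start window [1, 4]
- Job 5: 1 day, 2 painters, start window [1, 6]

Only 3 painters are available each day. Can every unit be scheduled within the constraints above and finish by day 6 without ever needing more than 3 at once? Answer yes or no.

no

The minimum achievable peak is 4; 3 < 4, so no feasible schedule stays within the cap.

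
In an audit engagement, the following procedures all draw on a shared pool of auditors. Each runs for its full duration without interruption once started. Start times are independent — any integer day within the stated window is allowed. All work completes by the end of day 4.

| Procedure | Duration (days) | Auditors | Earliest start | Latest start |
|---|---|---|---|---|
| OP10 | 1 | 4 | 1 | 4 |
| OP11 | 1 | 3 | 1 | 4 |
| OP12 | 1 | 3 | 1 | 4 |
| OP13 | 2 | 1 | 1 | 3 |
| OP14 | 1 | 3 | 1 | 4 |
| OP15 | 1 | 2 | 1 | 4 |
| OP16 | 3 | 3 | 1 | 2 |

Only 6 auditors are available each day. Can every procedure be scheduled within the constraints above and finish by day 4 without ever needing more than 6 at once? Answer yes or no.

no

Total auditor-days = 26; over 4 days the average is 26/4 > 6, so some day must exceed 6.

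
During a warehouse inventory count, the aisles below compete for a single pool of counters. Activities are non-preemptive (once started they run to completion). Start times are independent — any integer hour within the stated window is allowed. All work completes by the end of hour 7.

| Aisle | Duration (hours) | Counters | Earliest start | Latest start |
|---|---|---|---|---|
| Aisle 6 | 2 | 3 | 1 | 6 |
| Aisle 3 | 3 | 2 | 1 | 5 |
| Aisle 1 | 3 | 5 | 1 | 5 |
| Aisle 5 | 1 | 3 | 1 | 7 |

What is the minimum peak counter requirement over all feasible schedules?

5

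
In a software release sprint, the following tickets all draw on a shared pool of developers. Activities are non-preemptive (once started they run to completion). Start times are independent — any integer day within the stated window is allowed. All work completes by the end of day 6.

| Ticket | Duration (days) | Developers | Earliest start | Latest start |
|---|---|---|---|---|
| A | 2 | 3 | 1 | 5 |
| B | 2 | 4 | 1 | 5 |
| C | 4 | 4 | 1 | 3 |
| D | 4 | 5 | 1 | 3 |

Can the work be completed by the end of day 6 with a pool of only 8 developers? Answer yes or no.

no

Total developer-days = 50; over 6 days the average is 50/6 > 8, so some day must exceed 8.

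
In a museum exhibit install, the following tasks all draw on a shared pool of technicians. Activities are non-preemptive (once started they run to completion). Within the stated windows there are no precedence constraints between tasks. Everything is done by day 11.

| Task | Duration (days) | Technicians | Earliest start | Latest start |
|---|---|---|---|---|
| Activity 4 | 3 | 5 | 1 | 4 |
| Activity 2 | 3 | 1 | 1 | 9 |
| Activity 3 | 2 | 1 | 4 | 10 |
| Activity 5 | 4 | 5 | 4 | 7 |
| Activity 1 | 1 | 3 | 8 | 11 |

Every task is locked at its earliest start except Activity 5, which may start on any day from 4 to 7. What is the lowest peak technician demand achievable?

6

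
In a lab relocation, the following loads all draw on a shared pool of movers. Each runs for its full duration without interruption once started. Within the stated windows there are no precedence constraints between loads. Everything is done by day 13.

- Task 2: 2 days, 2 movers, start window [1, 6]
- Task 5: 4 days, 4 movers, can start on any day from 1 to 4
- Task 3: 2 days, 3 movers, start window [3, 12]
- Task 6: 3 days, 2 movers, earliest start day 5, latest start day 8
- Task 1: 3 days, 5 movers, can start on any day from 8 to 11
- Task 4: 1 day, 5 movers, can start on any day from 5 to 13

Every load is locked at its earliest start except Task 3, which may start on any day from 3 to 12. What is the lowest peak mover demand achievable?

7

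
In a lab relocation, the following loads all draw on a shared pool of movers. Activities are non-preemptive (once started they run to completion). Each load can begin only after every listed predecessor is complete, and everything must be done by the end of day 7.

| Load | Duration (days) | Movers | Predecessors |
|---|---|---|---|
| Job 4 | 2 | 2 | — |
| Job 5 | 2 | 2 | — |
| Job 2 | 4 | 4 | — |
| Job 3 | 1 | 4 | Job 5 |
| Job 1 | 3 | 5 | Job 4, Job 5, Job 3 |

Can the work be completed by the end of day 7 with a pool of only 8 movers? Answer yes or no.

Schedule Job 4@1, Job 5@1, Job 2@1, Job 3@3, Job 1@5: d1:8  d2:8  d3:8  d4:4  d5:5  d6:5  d7:5 — peak 8 ≤ 8.

yes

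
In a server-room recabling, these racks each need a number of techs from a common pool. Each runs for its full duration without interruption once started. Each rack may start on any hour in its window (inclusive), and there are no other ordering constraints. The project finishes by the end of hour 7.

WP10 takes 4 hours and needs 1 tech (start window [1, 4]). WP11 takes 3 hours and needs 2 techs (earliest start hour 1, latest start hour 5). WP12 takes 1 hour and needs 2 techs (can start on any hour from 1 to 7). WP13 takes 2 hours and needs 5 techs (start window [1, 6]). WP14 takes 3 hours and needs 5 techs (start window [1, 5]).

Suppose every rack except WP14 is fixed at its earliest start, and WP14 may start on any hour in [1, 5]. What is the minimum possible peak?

10

WP14@1: h1:15  h2:13  h3:8  h4:1  h5:0  h6:0  h7:0 → peak 15
WP14@2: h1:10  h2:13  h3:8  h4:6  h5:0  h6:0  h7:0 → peak 13
WP14@3: h1:10  h2:8  h3:8  h4:6  h5:5  h6:0  h7:0 → peak 10
WP14@4: h1:10  h2:8  h3:3  h4:6  h5:5  h6:5  h7:0 → peak 10
WP14@5: h1:10  h2:8  h3:3  h4:1  h5:5  h6:5  h7:5 → peak 10
Best is WP14@3, peak 10.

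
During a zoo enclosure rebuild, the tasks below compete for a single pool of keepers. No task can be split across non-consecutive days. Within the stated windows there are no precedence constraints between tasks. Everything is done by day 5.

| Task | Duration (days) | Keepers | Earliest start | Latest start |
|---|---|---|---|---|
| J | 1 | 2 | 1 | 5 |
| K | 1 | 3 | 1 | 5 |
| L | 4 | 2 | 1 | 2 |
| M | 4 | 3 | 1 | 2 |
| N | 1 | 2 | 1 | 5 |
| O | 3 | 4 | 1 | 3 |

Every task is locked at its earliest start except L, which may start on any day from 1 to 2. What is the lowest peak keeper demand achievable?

L@1: d1:16  d2:9  d3:9  d4:5  d5:0 → peak 16
L@2: d1:14  d2:9  d3:9  d4:5  d5:2 → peak 14
Best is L@2, peak 14.

14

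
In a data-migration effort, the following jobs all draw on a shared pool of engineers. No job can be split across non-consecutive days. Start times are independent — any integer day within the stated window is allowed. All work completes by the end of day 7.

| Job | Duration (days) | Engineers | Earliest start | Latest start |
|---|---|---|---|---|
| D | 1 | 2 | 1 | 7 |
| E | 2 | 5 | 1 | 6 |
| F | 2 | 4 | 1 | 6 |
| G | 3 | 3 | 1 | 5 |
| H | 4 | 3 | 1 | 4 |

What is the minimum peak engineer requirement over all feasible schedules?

Early-start (D@1, E@1, F@1, G@1, H@1) gives peak 17: d1:17  d2:15  d3:6  d4:3  d5:0  d6:0  d7:0.
Shift F→3, G→5, H→3.
Schedule D@1, E@1, F@3, G@5, H@3: d1:7  d2:5  d3:7  d4:7  d5:6  d6:6  d7:3 — peak 7.

7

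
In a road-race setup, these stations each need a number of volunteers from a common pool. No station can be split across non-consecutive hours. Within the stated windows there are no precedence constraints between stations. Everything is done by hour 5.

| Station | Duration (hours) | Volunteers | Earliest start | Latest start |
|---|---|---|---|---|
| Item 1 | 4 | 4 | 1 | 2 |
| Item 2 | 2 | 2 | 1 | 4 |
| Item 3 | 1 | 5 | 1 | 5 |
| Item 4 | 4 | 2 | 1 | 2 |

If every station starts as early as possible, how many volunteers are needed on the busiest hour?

Early-start schedule: Item 1@1, Item 2@1, Item 3@1, Item 4@1.
Load per hour: hour 1: 13, hour 2: 8, hour 3: 6, hour 4: 6, hour 5: 0.
Peak is 13.

13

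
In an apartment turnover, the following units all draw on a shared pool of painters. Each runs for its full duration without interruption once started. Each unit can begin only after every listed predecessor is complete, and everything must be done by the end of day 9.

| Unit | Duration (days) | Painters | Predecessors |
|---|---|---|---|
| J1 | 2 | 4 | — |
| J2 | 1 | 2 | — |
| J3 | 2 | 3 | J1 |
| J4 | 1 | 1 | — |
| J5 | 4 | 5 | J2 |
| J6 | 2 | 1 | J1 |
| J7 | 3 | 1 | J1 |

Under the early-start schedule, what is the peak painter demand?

10

Early-start schedule: J1@1, J2@1, J3@3, J4@1, J5@2, J6@3, J7@3.
Load per day: day 1: 7, day 2: 9, day 3: 10, day 4: 10, day 5: 6, day 6: 0, day 7: 0, day 8: 0, day 9: 0.
Peak is 10.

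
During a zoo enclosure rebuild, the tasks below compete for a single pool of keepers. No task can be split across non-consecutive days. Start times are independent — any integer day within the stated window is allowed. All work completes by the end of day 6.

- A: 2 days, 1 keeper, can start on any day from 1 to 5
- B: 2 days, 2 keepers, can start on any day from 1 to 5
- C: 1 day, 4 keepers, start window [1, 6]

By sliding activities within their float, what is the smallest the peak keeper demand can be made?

Early-start (A@1, B@1, C@1) gives peak 7: d1:7  d2:3  d3:0  d4:0  d5:0  d6:0.
Shift C→3.
Schedule A@1, B@1, C@3: d1:3  d2:3  d3:4  d4:0  d5:0  d6:0 — peak 4.

4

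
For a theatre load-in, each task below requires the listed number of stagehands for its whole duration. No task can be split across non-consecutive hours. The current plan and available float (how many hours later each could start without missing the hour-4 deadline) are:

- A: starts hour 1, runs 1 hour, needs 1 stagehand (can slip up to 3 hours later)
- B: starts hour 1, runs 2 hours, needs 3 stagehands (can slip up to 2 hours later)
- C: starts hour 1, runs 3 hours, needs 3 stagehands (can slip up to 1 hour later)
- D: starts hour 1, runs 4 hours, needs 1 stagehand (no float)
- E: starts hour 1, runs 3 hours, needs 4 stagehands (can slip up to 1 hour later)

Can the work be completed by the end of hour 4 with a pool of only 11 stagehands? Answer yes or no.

yes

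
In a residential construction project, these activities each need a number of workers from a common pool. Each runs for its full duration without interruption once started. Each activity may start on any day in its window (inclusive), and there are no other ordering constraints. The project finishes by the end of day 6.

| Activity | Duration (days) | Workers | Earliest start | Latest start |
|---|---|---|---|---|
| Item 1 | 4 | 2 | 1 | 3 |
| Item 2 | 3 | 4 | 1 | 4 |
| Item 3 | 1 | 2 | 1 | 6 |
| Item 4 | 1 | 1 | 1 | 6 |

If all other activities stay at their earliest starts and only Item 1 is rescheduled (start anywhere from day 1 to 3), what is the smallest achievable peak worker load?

7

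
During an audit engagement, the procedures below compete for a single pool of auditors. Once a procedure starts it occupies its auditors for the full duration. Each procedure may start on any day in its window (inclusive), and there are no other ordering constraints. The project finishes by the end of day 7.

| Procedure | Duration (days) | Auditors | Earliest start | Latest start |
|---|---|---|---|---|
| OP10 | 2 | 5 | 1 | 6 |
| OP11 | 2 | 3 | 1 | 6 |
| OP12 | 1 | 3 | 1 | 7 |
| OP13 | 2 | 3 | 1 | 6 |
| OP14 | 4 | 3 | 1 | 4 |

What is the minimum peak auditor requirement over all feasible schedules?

Early-start (OP10@1, OP11@1, OP12@1, OP13@1, OP14@1) gives peak 17: d1:17  d2:14  d3:3  d4:3  d5:0  d6:0  d7:0.
Shift OP11→3, OP12→3, OP13→5, OP14→4.
Schedule OP10@1, OP11@3, OP12@3, OP13@5, OP14@4: d1:5  d2:5  d3:6  d4:6  d5:6  d6:6  d7:3 — peak 6.
Total auditor-days = 37 over 7 days ⇒ peak ≥ ⌈37/7⌉ = 6, so 6 is optimal.

6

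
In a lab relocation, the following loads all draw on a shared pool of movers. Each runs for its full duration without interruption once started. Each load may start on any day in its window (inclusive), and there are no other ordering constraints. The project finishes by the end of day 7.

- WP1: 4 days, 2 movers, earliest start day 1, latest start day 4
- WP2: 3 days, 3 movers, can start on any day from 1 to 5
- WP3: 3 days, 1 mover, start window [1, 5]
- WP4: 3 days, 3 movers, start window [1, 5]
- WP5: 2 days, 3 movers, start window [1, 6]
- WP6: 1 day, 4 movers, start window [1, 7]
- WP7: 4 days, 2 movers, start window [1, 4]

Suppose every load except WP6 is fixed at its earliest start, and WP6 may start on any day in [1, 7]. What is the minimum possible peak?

WP6@1: d1:18  d2:14  d3:11  d4:4  d5:0  d6:0  d7:0 → peak 18
WP6@2: d1:14  d2:18  d3:11  d4:4  d5:0  d6:0  d7:0 → peak 18
WP6@3: d1:14  d2:14  d3:15  d4:4  d5:0  d6:0  d7:0 → peak 15
WP6@4: d1:14  d2:14  d3:11  d4:8  d5:0  d6:0  d7:0 → peak 14
WP6@5: d1:14  d2:14  d3:11  d4:4  d5:4  d6:0  d7:0 → peak 14
WP6@6: d1:14  d2:14  d3:11  d4:4  d5:0  d6:4  d7:0 → peak 14
WP6@7: d1:14  d2:14  d3:11  d4:4  d5:0  d6:0  d7:4 → peak 14
Best is WP6@4, peak 14.

14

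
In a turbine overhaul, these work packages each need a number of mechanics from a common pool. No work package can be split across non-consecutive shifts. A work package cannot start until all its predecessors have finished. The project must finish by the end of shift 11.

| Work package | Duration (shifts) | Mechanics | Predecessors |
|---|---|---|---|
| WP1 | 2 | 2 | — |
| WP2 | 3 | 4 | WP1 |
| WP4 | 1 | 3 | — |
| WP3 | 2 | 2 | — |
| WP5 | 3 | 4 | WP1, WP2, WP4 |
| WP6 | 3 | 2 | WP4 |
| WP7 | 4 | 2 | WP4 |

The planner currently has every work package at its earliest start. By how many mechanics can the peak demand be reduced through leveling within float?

Early-start peak: s1:7  s2:8  s3:8  s4:8  s5:6  s6:4  s7:4  s8:4  s9:0  s10:0  s11:0 ⇒ 8.
Leveled (WP1@1, WP2@3, WP4@1, WP3@2, WP5@6, WP6@4, WP7@7): s1:5  s2:4  s3:6  s4:6  s5:6  s6:6  s7:6  s8:6  s9:2  s10:2  s11:0 ⇒ 6.
Reduction 8 − 6 = 2.

2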